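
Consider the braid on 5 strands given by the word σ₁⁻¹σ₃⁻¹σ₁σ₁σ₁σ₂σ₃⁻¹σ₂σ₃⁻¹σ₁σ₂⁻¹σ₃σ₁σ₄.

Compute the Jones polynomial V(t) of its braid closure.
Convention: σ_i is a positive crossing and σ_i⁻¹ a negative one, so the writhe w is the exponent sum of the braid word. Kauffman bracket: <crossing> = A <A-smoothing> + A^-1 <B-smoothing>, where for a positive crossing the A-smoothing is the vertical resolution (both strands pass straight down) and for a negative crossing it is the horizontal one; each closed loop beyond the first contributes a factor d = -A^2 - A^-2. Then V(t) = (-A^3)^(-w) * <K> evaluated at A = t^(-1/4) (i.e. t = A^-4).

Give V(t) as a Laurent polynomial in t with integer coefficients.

The presented braid s1^-1 s3^-1 s1 s1 s1 s2 s3^-1 s2 s3^-1 s1 s2^-1 s3 s1 s4 on 5 strands reduces by inverse Markov moves (closure unchanged at each step):
  Destabilize: the word has the form β·s4 where s4 occurs only as the final letter (β ∈ B_4); drop it and the last strand → 4 strands.
  Deconjugate: the word is γ·β·γ⁻¹ with γ = s1^-1 s3^-1 (prefix) and γ⁻¹ = s3 s1 (suffix); strip both.
Reduced to β = s1 s1 s1 s2 s3^-1 s2 s3^-1 s1 s2^-1 on 4 strands, 9 crossings.
Compute on β:
Braid: s1 s1 s1 s2 s3^-1 s2 s3^-1 s1 s2^-1 on 4 strands, 9 crossings.
Writhe w = (#positive) - (#negative) = 6 - 3 = 3.
Computing the Kauffman bracket via state sum. There are 2^9 = 512 states.
For each crossing: s=0 is the vertical smoothing, s=1 horizontal. Crossing k contributes A^(sign_k * (1 - 2*s_k)); loop factor d = -A^2 - A^-2.
Tabulate the states by total A-exponent and number of loops L (A-exp: L × count):
  A^9: L=3 ×1
  A^7: L=2 ×7, L=4 ×2
  A^5: L=1 ×12, L=3 ×24
  A^3: L=2 ×66, L=4 ×18
  A^1: L=1 ×35, L=3 ×84, L=5 ×7
  A^-1: L=2 ×73, L=4 ×52, L=6 ×1
  A^-3: L=3 ×68, L=5 ×16
  A^-5: L=4 ×34, L=6 ×2
  A^-7: L=5 ×9
  A^-9: L=6 ×1
Each group contributes A^e * Σ count * d^(L-1):
Powers of d = -A^2 - A^-2: d^2 = A^4 + 2 + A^-4; d^3 = -A^6 - 3*A^2 - 3*A^-2 - A^-6; d^4 = A^8 + 4*A^4 + 6 + 4*A^-4 + A^-8; d^5 = -A^10 - 5*A^6 - 10*A^2 - 10*A^-2 - 5*A^-6 - A^-10.
  A^9 * (d^2) = A^13 + 2*A^9 + A^5
  A^7 * (7*d + 2*d^3) = -2*A^13 - 13*A^9 - 13*A^5 - 2*A
  A^5 * (12 + 24*d^2) = 24*A^9 + 60*A^5 + 24*A
  A^3 * (66*d + 18*d^3) = -18*A^9 - 120*A^5 - 120*A - 18*A^-3
  A^1 * (35 + 84*d^2 + 7*d^4) = 7*A^9 + 112*A^5 + 245*A + 112*A^-3 + 7*A^-7
  A^-1 * (73*d + 52*d^3 + d^5) = -A^9 - 57*A^5 - 239*A - 239*A^-3 - 57*A^-7 - A^-11
  A^-3 * (68*d^2 + 16*d^4) = 16*A^5 + 132*A + 232*A^-3 + 132*A^-7 + 16*A^-11
  A^-5 * (34*d^3 + 2*d^5) = -2*A^5 - 44*A - 122*A^-3 - 122*A^-7 - 44*A^-11 - 2*A^-15
  A^-7 * (9*d^4) = 9*A + 36*A^-3 + 54*A^-7 + 36*A^-11 + 9*A^-15
  A^-9 * (d^5) = -A - 5*A^-3 - 10*A^-7 - 10*A^-11 - 5*A^-15 - A^-19
Summing the groups: <K> = -A^13 + A^9 - 3*A^5 + 4*A - 4*A^-3 + 4*A^-7 - 3*A^-11 + 2*A^-15 - A^-19
Normalise by the writhe: (-A^3)^(-w) = (-A^3)^(-3) = -A^-9, so f(A) = -A^-9 * <K> = A^4 - 1 + 3*A^-4 - 4*A^-8 + 4*A^-12 - 4*A^-16 + 3*A^-20 - 2*A^-24 + A^-28.
Substitute A = t^(-1/4), i.e. A^e → t^(-e/4): V(t) = t^7 - 2*t^6 + 3*t^5 - 4*t^4 + 4*t^3 - 4*t^2 + 3*t - 1 + t^-1

Answer: t^7 - 2*t^6 + 3*t^5 - 4*t^4 + 4*t^3 - 4*t^2 + 3*t - 1 + t^-1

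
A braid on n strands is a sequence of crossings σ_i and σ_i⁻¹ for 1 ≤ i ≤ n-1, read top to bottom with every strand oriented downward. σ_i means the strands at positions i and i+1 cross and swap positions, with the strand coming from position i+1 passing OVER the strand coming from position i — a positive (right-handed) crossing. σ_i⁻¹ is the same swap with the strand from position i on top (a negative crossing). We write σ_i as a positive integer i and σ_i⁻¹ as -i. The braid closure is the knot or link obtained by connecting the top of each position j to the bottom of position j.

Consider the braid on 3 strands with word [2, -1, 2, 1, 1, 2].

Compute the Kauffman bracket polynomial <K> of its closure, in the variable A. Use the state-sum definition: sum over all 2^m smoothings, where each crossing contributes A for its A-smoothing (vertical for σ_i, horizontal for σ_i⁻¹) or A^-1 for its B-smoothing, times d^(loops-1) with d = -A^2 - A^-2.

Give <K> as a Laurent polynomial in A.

Braid: s2 s1^-1 s2 s1 s1 s2 on 3 strands, 6 crossings.
Writhe w = (#positive) - (#negative) = 5 - 1 = 4.
State-sum expansion of <K>. There are 2^6 = 64 states.
Each crossing splits two ways (0=vertical, 1=horizontal). The state's weight is A^(#A-smoothings - #B-smoothings) * d^(loops - 1).
Tabulate the states by total A-exponent and number of loops L (A-exp: L × count):
  A^6: L=2 ×1
  A^4: L=1 ×3, L=3 ×3
  A^2: L=2 ×14, L=4 ×1
  A^0: L=1 ×10, L=3 ×10
  A^-2: L=2 ×13, L=4 ×2
  A^-4: L=3 ×6
  A^-6: L=4 ×1
Each group contributes A^e * Σ count * d^(L-1):
Powers of d = -A^2 - A^-2: d^2 = A^4 + 2 + A^-4; d^3 = -A^6 - 3*A^2 - 3*A^-2 - A^-6.
  A^6 * (d) = -A^8 - A^4
  A^4 * (3 + 3*d^2) = 3*A^8 + 9*A^4 + 3
  A^2 * (14*d + d^3) = -A^8 - 17*A^4 - 17 - A^-4
  A^0 * (10 + 10*d^2) = 10*A^4 + 30 + 10*A^-4
  A^-2 * (13*d + 2*d^3) = -2*A^4 - 19 - 19*A^-4 - 2*A^-8
  A^-4 * (6*d^2) = 6 + 12*A^-4 + 6*A^-8
  A^-6 * (d^3) = -1 - 3*A^-4 - 3*A^-8 - A^-12
Summing the groups: <K> = A^8 - A^4 + 2 - A^-4 + A^-8 - A^-12

Answer: A^8 - A^4 + 2 - A^-4 + A^-8 - A^-12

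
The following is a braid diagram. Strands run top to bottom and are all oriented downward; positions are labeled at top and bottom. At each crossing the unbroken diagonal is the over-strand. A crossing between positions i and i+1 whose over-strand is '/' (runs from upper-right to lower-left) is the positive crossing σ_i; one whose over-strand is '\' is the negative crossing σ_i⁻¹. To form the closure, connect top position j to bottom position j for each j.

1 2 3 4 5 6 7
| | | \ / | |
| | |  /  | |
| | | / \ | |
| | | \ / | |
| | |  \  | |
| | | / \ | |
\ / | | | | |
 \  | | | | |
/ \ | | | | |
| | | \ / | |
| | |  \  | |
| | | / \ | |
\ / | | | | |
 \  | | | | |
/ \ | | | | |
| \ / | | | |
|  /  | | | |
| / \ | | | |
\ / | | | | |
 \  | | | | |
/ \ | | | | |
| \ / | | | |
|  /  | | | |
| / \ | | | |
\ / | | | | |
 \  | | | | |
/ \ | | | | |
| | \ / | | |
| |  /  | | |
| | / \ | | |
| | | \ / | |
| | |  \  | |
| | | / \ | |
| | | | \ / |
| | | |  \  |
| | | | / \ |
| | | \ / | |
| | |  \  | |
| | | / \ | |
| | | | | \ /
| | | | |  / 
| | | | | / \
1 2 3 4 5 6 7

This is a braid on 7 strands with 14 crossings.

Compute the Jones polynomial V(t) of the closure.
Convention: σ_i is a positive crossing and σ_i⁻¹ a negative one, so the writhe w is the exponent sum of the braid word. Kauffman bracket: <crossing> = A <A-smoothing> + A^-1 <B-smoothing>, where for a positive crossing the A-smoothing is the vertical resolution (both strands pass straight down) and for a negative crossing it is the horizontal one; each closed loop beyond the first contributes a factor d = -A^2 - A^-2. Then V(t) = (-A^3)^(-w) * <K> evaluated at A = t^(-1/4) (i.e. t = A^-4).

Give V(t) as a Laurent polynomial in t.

Reading the diagram top to bottom ('/'-over between positions i,i+1 = s_i, '\'-over = s_i^-1): braid word = s4 s4^-1 s1^-1 s4^-1 s1^-1 s2 s1^-1 s2 s1^-1 s3 s4^-1 s5^-1 s4^-1 s6.
The presented braid s4 s4^-1 s1^-1 s4^-1 s1^-1 s2 s1^-1 s2 s1^-1 s3 s4^-1 s5^-1 s4^-1 s6 on 7 strands reduces by inverse Markov moves (closure unchanged at each step):
  Destabilize: the word has the form β·s6 where s6 occurs only as the final letter (β ∈ B_6); drop it and the last strand → 6 strands.
  Deconjugate: the word is γ·β·γ⁻¹ with γ = s4 (prefix) and γ⁻¹ = s4^-1 (suffix); strip both.
  Destabilize: the word has the form β·s5^-1 where s5^-1 occurs only as the final letter (β ∈ B_5); drop it and the last strand → 5 strands.
Reduced to β = s4^-1 s1^-1 s4^-1 s1^-1 s2 s1^-1 s2 s1^-1 s3 s4^-1 on 5 strands, 10 crossings.
Compute on β:
Braid: s4^-1 s1^-1 s4^-1 s1^-1 s2 s1^-1 s2 s1^-1 s3 s4^-1 on 5 strands, 10 crossings.
Writhe w = (#positive) - (#negative) = 3 - 7 = -4.
Computing the Kauffman bracket via state sum. There are 2^10 = 1024 states.
Each crossing splits two ways (0=vertical, 1=horizontal). The state's weight is A^(#A-smoothings - #B-smoothings) * d^(loops - 1).
Tabulate the states by total A-exponent and number of loops L (A-exp: L × count):
  A^10: L=8 ×1
  A^8: L=7 ×10
  A^6: L=6 ×45
  A^4: L=5 ×118, L=7 ×2
  A^2: L=4 ×195, L=6 ×15
  A^0: L=3 ×203, L=5 ×49
  A^-2: L=2 ×123, L=4 ×85, L=6 ×2
  A^-4: L=1 ×33, L=3 ×78, L=5 ×9
  A^-6: L=2 ×29, L=4 ×16
  A^-8: L=3 ×9, L=5 ×1
  A^-10: L=4 ×1
Each group contributes A^e * Σ count * d^(L-1):
Powers of d = -A^2 - A^-2: d^2 = A^4 + 2 + A^-4; d^3 = -A^6 - 3*A^2 - 3*A^-2 - A^-6; d^4 = A^8 + 4*A^4 + 6 + 4*A^-4 + A^-8; d^5 = -A^10 - 5*A^6 - 10*A^2 - 10*A^-2 - 5*A^-6 - A^-10; d^6 = A^12 + 6*A^8 + 15*A^4 + 20 + 15*A^-4 + 6*A^-8 + A^-12; d^7 = -A^14 - 7*A^10 - 21*A^6 - 35*A^2 - 35*A^-2 - 21*A^-6 - 7*A^-10 - A^-14.
  A^10 * (d^7) = -A^24 - 7*A^20 - 21*A^16 - 35*A^12 - 35*A^8 - 21*A^4 - 7 - A^-4
  A^8 * (10*d^6) = 10*A^20 + 60*A^16 + 150*A^12 + 200*A^8 + 150*A^4 + 60 + 10*A^-4
  A^6 * (45*d^5) = -45*A^16 - 225*A^12 - 450*A^8 - 450*A^4 - 225 - 45*A^-4
  A^4 * (118*d^4 + 2*d^6) = 2*A^16 + 130*A^12 + 502*A^8 + 748*A^4 + 502 + 130*A^-4 + 2*A^-8
  A^2 * (195*d^3 + 15*d^5) = -15*A^12 - 270*A^8 - 735*A^4 - 735 - 270*A^-4 - 15*A^-8
  A^0 * (203*d^2 + 49*d^4) = 49*A^8 + 399*A^4 + 700 + 399*A^-4 + 49*A^-8
  A^-2 * (123*d + 85*d^3 + 2*d^5) = -2*A^8 - 95*A^4 - 398 - 398*A^-4 - 95*A^-8 - 2*A^-12
  A^-4 * (33 + 78*d^2 + 9*d^4) = 9*A^4 + 114 + 243*A^-4 + 114*A^-8 + 9*A^-12
  A^-6 * (29*d + 16*d^3) = -16 - 77*A^-4 - 77*A^-8 - 16*A^-12
  A^-8 * (9*d^2 + d^4) = 1 + 13*A^-4 + 24*A^-8 + 13*A^-12 + A^-16
  A^-10 * (d^3) = -A^-4 - 3*A^-8 - 3*A^-12 - A^-16
Summing the groups: <K> = -A^24 + 3*A^20 - 4*A^16 + 5*A^12 - 6*A^8 + 5*A^4 - 4 + 3*A^-4 - A^-8 + A^-12
Normalise by the writhe: (-A^3)^(-w) = (-A^3)^(4) = A^12, so f(A) = A^12 * <K> = -A^36 + 3*A^32 - 4*A^28 + 5*A^24 - 6*A^20 + 5*A^16 - 4*A^12 + 3*A^8 - A^4 + 1.
Substitute A = t^(-1/4), i.e. A^e → t^(-e/4): V(t) = 1 - t^-1 + 3*t^-2 - 4*t^-3 + 5*t^-4 - 6*t^-5 + 5*t^-6 - 4*t^-7 + 3*t^-8 - t^-9

Answer: 1 - t^-1 + 3*t^-2 - 4*t^-3 + 5*t^-4 - 6*t^-5 + 5*t^-6 - 4*t^-7 + 3*t^-8 - t^-9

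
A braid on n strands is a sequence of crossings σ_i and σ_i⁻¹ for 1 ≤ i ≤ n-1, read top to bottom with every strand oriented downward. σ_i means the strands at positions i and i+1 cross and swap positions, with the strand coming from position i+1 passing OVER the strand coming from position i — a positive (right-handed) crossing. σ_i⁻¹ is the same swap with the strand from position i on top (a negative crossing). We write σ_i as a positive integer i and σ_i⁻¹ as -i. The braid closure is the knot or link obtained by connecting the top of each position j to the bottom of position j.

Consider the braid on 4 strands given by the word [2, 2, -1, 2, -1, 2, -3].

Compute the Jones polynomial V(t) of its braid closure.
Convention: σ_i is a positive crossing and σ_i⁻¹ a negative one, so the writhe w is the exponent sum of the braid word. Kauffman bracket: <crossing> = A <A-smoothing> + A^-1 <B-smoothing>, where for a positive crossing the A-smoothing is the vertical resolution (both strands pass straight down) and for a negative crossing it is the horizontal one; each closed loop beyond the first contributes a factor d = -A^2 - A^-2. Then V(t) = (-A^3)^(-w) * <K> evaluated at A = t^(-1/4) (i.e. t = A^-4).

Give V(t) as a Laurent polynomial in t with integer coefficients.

The presented braid s2 s2 s1^-1 s2 s1^-1 s2 s3^-1 on 4 strands reduces by inverse Markov moves (closure unchanged at each step):
  Destabilize: the word has the form β·s3^-1 where s3^-1 occurs only as the final letter (β ∈ B_3); drop it and the last strand → 3 strands.
Reduced to β = s2 s2 s1^-1 s2 s1^-1 s2 on 3 strands, 6 crossings.
Compute on β:
Braid: s2 s2 s1^-1 s2 s1^-1 s2 on 3 strands, 6 crossings.
Writhe w = (#positive) - (#negative) = 4 - 2 = 2.
Enumerate smoothing states for the bracket polynomial. There are 2^6 = 64 states.
For each crossing: s=0 is the vertical smoothing, s=1 horizontal. Crossing k contributes A^(sign_k * (1 - 2*s_k)); loop factor d = -A^2 - A^-2.
Tabulate the states by total A-exponent and number of loops L (A-exp: L × count):
  A^6: L=3 ×1
  A^4: L=2 ×6
  A^2: L=1 ×11, L=3 ×4
  A^0: L=2 ×19, L=4 ×1
  A^-2: L=3 ×15
  A^-4: L=4 ×6
  A^-6: L=5 ×1
Each group contributes A^e * Σ count * d^(L-1):
Powers of d = -A^2 - A^-2: d^2 = A^4 + 2 + A^-4; d^3 = -A^6 - 3*A^2 - 3*A^-2 - A^-6; d^4 = A^8 + 4*A^4 + 6 + 4*A^-4 + A^-8.
  A^6 * (d^2) = A^10 + 2*A^6 + A^2
  A^4 * (6*d) = -6*A^6 - 6*A^2
  A^2 * (11 + 4*d^2) = 4*A^6 + 19*A^2 + 4*A^-2
  A^0 * (19*d + d^3) = -A^6 - 22*A^2 - 22*A^-2 - A^-6
  A^-2 * (15*d^2) = 15*A^2 + 30*A^-2 + 15*A^-6
  A^-4 * (6*d^3) = -6*A^2 - 18*A^-2 - 18*A^-6 - 6*A^-10
  A^-6 * (d^4) = A^2 + 4*A^-2 + 6*A^-6 + 4*A^-10 + A^-14
Summing the groups: <K> = A^10 - A^6 + 2*A^2 - 2*A^-2 + 2*A^-6 - 2*A^-10 + A^-14
Normalise by the writhe: (-A^3)^(-w) = (-A^3)^(-2) = A^-6, so f(A) = A^-6 * <K> = A^4 - 1 + 2*A^-4 - 2*A^-8 + 2*A^-12 - 2*A^-16 + A^-20.
Substitute A = t^(-1/4), i.e. A^e → t^(-e/4): V(t) = t^5 - 2*t^4 + 2*t^3 - 2*t^2 + 2*t - 1 + t^-1

Answer: t^5 - 2*t^4 + 2*t^3 - 2*t^2 + 2*t - 1 + t^-1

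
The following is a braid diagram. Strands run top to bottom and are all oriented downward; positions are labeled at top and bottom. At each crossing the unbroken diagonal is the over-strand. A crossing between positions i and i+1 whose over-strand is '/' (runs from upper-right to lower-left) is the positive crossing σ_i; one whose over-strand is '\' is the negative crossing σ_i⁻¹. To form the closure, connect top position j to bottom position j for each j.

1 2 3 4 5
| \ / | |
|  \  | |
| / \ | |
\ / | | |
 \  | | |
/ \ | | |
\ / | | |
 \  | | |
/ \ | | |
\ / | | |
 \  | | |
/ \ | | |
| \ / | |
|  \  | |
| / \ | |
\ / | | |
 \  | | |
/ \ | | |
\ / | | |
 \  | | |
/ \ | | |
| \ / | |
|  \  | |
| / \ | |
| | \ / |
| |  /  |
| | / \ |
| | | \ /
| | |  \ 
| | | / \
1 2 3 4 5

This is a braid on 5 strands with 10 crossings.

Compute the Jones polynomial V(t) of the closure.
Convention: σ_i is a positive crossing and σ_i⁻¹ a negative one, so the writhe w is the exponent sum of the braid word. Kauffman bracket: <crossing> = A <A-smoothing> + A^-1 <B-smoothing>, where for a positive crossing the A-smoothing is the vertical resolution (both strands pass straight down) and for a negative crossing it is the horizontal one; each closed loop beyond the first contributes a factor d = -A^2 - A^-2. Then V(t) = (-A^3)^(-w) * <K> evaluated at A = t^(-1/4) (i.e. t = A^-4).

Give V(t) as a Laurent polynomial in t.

Reading the diagram top to bottom ('/'-over between positions i,i+1 = s_i, '\'-over = s_i^-1): braid word = s2^-1 s1^-1 s1^-1 s1^-1 s2^-1 s1^-1 s1^-1 s2^-1 s3 s4^-1.
The presented braid s2^-1 s1^-1 s1^-1 s1^-1 s2^-1 s1^-1 s1^-1 s2^-1 s3 s4^-1 on 5 strands reduces by inverse Markov moves (closure unchanged at each step):
  Destabilize: the word has the form β·s4^-1 where s4^-1 occurs only as the final letter (β ∈ B_4); drop it and the last strand → 4 strands.
  Destabilize: the word has the form β·s3 where s3 occurs only as the final letter (β ∈ B_3); drop it and the last strand → 3 strands.
Reduced to β = s2^-1 s1^-1 s1^-1 s1^-1 s2^-1 s1^-1 s1^-1 s2^-1 on 3 strands, 8 crossings.
Compute on β:
Braid: s2^-1 s1^-1 s1^-1 s1^-1 s2^-1 s1^-1 s1^-1 s2^-1 on 3 strands, 8 crossings.
Writhe w = (#positive) - (#negative) = 0 - 8 = -8.
Computing the Kauffman bracket via state sum. There are 2^8 = 256 states.
Each crossing splits two ways (0=vertical, 1=horizontal). The state's weight is A^(#A-smoothings - #B-smoothings) * d^(loops - 1).
Tabulate the states by total A-exponent and number of loops L (A-exp: L × count):
  A^8: L=5 ×1
  A^6: L=4 ×7, L=6 ×1
  A^4: L=3 ×19, L=5 ×9
  A^2: L=2 ×24, L=4 ×31, L=6 ×1
  A^0: L=1 ×12, L=3 ×53, L=5 ×5
  A^-2: L=2 ×45, L=4 ×11
  A^-4: L=1 ×15, L=3 ×13
  A^-6: L=2 ×8
  A^-8: L=3 ×1
Each group contributes A^e * Σ count * d^(L-1):
Powers of d = -A^2 - A^-2: d^2 = A^4 + 2 + A^-4; d^3 = -A^6 - 3*A^2 - 3*A^-2 - A^-6; d^4 = A^8 + 4*A^4 + 6 + 4*A^-4 + A^-8; d^5 = -A^10 - 5*A^6 - 10*A^2 - 10*A^-2 - 5*A^-6 - A^-10.
  A^8 * (d^4) = A^16 + 4*A^12 + 6*A^8 + 4*A^4 + 1
  A^6 * (7*d^3 + d^5) = -A^16 - 12*A^12 - 31*A^8 - 31*A^4 - 12 - A^-4
  A^4 * (19*d^2 + 9*d^4) = 9*A^12 + 55*A^8 + 92*A^4 + 55 + 9*A^-4
  A^2 * (24*d + 31*d^3 + d^5) = -A^12 - 36*A^8 - 127*A^4 - 127 - 36*A^-4 - A^-8
  A^0 * (12 + 53*d^2 + 5*d^4) = 5*A^8 + 73*A^4 + 148 + 73*A^-4 + 5*A^-8
  A^-2 * (45*d + 11*d^3) = -11*A^4 - 78 - 78*A^-4 - 11*A^-8
  A^-4 * (15 + 13*d^2) = 13 + 41*A^-4 + 13*A^-8
  A^-6 * (8*d) = -8*A^-4 - 8*A^-8
  A^-8 * (d^2) = A^-4 + 2*A^-8 + A^-12
Summing the groups: <K> = -A^8 + A^-4 + A^-12
Normalise by the writhe: (-A^3)^(-w) = (-A^3)^(8) = A^24, so f(A) = A^24 * <K> = -A^32 + A^20 + A^12.
Substitute A = t^(-1/4), i.e. A^e → t^(-e/4): V(t) = t^-3 + t^-5 - t^-8

Answer: t^-3 + t^-5 - t^-8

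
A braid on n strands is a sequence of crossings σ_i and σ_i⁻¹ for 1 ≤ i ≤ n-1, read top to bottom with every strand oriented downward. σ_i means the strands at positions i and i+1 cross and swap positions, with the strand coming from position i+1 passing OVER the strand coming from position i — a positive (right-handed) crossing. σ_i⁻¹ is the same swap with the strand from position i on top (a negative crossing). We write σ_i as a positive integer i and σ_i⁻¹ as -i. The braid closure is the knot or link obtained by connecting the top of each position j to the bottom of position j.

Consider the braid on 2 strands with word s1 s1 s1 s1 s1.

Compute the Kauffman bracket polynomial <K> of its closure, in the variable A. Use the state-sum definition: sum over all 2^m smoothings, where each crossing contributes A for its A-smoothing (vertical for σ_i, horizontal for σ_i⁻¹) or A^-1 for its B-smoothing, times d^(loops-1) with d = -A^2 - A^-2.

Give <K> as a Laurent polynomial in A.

-A^7 - A^-1 + A^-5 - A^-9 + A^-13

Derivation:
Braid: s1 s1 s1 s1 s1 on 2 strands, 5 crossings.
Writhe w = (#positive) - (#negative) = 5 - 0 = 5.
Computing the Kauffman bracket via state sum. There are 2^5 = 32 states.
For each crossing: s=0 is the vertical smoothing, s=1 horizontal. Crossing k contributes A^(sign_k * (1 - 2*s_k)); loop factor d = -A^2 - A^-2.
  state 00000: A-exp=+5, loops=2, term = A^5 * d^1
  state 00001: A-exp=+3, loops=1, term = A^3 * d^0
  state 00010: A-exp=+3, loops=1, term = A^3 * d^0
  state 00011: A-exp=+1, loops=2, term = A^1 * d^1
  state 00100: A-exp=+3, loops=1, term = A^3 * d^0
  state 00101: A-exp=+1, loops=2, term = A^1 * d^1
  state 00110: A-exp=+1, loops=2, term = A^1 * d^1
  state 00111: A-exp=-1, loops=3, term = A^-1 * d^2
  state 01000: A-exp=+3, loops=1, term = A^3 * d^0
  state 01001: A-exp=+1, loops=2, term = A^1 * d^1
  state 01010: A-exp=+1, loops=2, term = A^1 * d^1
  state 01011: A-exp=-1, loops=3, term = A^-1 * d^2
  state 01100: A-exp=+1, loops=2, term = A^1 * d^1
  state 01101: A-exp=-1, loops=3, term = A^-1 * d^2
  state 01110: A-exp=-1, loops=3, term = A^-1 * d^2
  state 01111: A-exp=-3, loops=4, term = A^-3 * d^3
  state 10000: A-exp=+3, loops=1, term = A^3 * d^0
  state 10001: A-exp=+1, loops=2, term = A^1 * d^1
  state 10010: A-exp=+1, loops=2, term = A^1 * d^1
  state 10011: A-exp=-1, loops=3, term = A^-1 * d^2
  state 10100: A-exp=+1, loops=2, term = A^1 * d^1
  state 10101: A-exp=-1, loops=3, term = A^-1 * d^2
  state 10110: A-exp=-1, loops=3, term = A^-1 * d^2
  state 10111: A-exp=-3, loops=4, term = A^-3 * d^3
  state 11000: A-exp=+1, loops=2, term = A^1 * d^1
  state 11001: A-exp=-1, loops=3, term = A^-1 * d^2
  state 11010: A-exp=-1, loops=3, term = A^-1 * d^2
  state 11011: A-exp=-3, loops=4, term = A^-3 * d^3
  state 11100: A-exp=-1, loops=3, term = A^-1 * d^2
  state 11101: A-exp=-3, loops=4, term = A^-3 * d^3
  state 11110: A-exp=-3, loops=4, term = A^-3 * d^3
  state 11111: A-exp=-5, loops=5, term = A^-5 * d^4
Collect the terms by A-exponent (count of states per loop number):
Powers of d = -A^2 - A^-2: d^2 = A^4 + 2 + A^-4; d^3 = -A^6 - 3*A^2 - 3*A^-2 - A^-6; d^4 = A^8 + 4*A^4 + 6 + 4*A^-4 + A^-8.
  A^5 * (d) = -A^7 - A^3
  A^3 * (5) = 5*A^3
  A^1 * (10*d) = -10*A^3 - 10*A^-1
  A^-1 * (10*d^2) = 10*A^3 + 20*A^-1 + 10*A^-5
  A^-3 * (5*d^3) = -5*A^3 - 15*A^-1 - 15*A^-5 - 5*A^-9
  A^-5 * (d^4) = A^3 + 4*A^-1 + 6*A^-5 + 4*A^-9 + A^-13
Summing the groups: <K> = -A^7 - A^-1 + A^-5 - A^-9 + A^-13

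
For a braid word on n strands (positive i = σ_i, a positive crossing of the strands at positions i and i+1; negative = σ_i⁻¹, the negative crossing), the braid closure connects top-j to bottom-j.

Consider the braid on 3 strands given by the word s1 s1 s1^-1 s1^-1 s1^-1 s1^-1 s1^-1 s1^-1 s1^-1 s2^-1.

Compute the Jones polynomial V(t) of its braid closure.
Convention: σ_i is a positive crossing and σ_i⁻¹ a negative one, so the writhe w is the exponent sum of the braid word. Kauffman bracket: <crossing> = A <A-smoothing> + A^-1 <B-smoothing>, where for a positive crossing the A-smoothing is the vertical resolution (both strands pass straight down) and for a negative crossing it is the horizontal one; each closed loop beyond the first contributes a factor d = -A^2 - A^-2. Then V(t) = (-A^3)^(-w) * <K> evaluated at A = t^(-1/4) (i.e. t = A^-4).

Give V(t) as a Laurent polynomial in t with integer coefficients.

t^-2 + t^-4 - t^-5 + t^-6 - t^-7

Derivation:
The presented braid s1 s1 s1^-1 s1^-1 s1^-1 s1^-1 s1^-1 s1^-1 s1^-1 s2^-1 on 3 strands reduces by inverse Markov moves (closure unchanged at each step):
  Destabilize: the word has the form β·s2^-1 where s2^-1 occurs only as the final letter (β ∈ B_2); drop it and the last strand → 2 strands.
  Deconjugate: the word is γ·β·γ⁻¹ with γ = s1 (prefix) and γ⁻¹ = s1^-1 (suffix); strip both.
  Deconjugate: the word is γ·β·γ⁻¹ with γ = s1 (prefix) and γ⁻¹ = s1^-1 (suffix); strip both.
Reduced to β = s1^-1 s1^-1 s1^-1 s1^-1 s1^-1 on 2 strands, 5 crossings.
Compute on β:
Braid: s1^-1 s1^-1 s1^-1 s1^-1 s1^-1 on 2 strands, 5 crossings.
Writhe w = (#positive) - (#negative) = 0 - 5 = -5.
State-sum expansion of <K>. There are 2^5 = 32 states.
Smooth each crossing (0=||, 1=⌣⌢); contribution A^(Σ sign_k(1-2s_k)) * d^(L-1).
  state 00000: A-exp=-5, loops=2, term = A^-5 * d^1
  state 00001: A-exp=-3, loops=1, term = A^-3 * d^0
  state 00010: A-exp=-3, loops=1, term = A^-3 * d^0
  state 00011: A-exp=-1, loops=2, term = A^-1 * d^1
  state 00100: A-exp=-3, loops=1, term = A^-3 * d^0
  state 00101: A-exp=-1, loops=2, term = A^-1 * d^1
  state 00110: A-exp=-1, loops=2, term = A^-1 * d^1
  state 00111: A-exp=+1, loops=3, term = A^1 * d^2
  state 01000: A-exp=-3, loops=1, term = A^-3 * d^0
  state 01001: A-exp=-1, loops=2, term = A^-1 * d^1
  state 01010: A-exp=-1, loops=2, term = A^-1 * d^1
  state 01011: A-exp=+1, loops=3, term = A^1 * d^2
  state 01100: A-exp=-1, loops=2, term = A^-1 * d^1
  state 01101: A-exp=+1, loops=3, term = A^1 * d^2
  state 01110: A-exp=+1, loops=3, term = A^1 * d^2
  state 01111: A-exp=+3, loops=4, term = A^3 * d^3
  state 10000: A-exp=-3, loops=1, term = A^-3 * d^0
  state 10001: A-exp=-1, loops=2, term = A^-1 * d^1
  state 10010: A-exp=-1, loops=2, term = A^-1 * d^1
  state 10011: A-exp=+1, loops=3, term = A^1 * d^2
  state 10100: A-exp=-1, loops=2, term = A^-1 * d^1
  state 10101: A-exp=+1, loops=3, term = A^1 * d^2
  state 10110: A-exp=+1, loops=3, term = A^1 * d^2
  state 10111: A-exp=+3, loops=4, term = A^3 * d^3
  state 11000: A-exp=-1, loops=2, term = A^-1 * d^1
  state 11001: A-exp=+1, loops=3, term = A^1 * d^2
  state 11010: A-exp=+1, loops=3, term = A^1 * d^2
  state 11011: A-exp=+3, loops=4, term = A^3 * d^3
  state 11100: A-exp=+1, loops=3, term = A^1 * d^2
  state 11101: A-exp=+3, loops=4, term = A^3 * d^3
  state 11110: A-exp=+3, loops=4, term = A^3 * d^3
  state 11111: A-exp=+5, loops=5, term = A^5 * d^4
Collect the terms by A-exponent (count of states per loop number):
Powers of d = -A^2 - A^-2: d^2 = A^4 + 2 + A^-4; d^3 = -A^6 - 3*A^2 - 3*A^-2 - A^-6; d^4 = A^8 + 4*A^4 + 6 + 4*A^-4 + A^-8.
  A^5 * (d^4) = A^13 + 4*A^9 + 6*A^5 + 4*A + A^-3
  A^3 * (5*d^3) = -5*A^9 - 15*A^5 - 15*A - 5*A^-3
  A^1 * (10*d^2) = 10*A^5 + 20*A + 10*A^-3
  A^-1 * (10*d) = -10*A - 10*A^-3
  A^-3 * (5) = 5*A^-3
  A^-5 * (d) = -A^-3 - A^-7
Summing the groups: <K> = A^13 - A^9 + A^5 - A - A^-7
Normalise by the writhe: (-A^3)^(-w) = (-A^3)^(5) = -A^15, so f(A) = -A^15 * <K> = -A^28 + A^24 - A^20 + A^16 + A^8.
Substitute A = t^(-1/4), i.e. A^e → t^(-e/4): V(t) = t^-2 + t^-4 - t^-5 + t^-6 - t^-7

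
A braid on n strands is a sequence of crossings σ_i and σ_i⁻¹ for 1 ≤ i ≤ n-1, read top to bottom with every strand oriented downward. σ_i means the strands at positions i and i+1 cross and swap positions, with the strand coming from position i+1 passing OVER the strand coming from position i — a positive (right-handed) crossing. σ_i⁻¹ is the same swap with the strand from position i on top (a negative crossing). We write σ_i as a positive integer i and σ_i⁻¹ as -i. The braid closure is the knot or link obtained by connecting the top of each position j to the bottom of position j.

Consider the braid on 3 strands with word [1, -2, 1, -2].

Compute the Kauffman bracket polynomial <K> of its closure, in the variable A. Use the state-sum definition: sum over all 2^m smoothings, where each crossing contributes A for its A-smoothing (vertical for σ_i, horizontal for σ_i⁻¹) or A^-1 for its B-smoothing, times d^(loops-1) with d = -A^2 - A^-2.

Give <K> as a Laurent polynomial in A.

Braid: s1 s2^-1 s1 s2^-1 on 3 strands, 4 crossings.
Writhe w = (#positive) - (#negative) = 2 - 2 = 0.
State-sum expansion of <K>. There are 2^4 = 16 states.
Each crossing splits two ways (0=vertical, 1=horizontal). The state's weight is A^(#A-smoothings - #B-smoothings) * d^(loops - 1).
  state 0000: A-exp=+0, loops=3, term = A^0 * d^2
  state 0001: A-exp=+2, loops=2, term = A^2 * d^1
  state 0010: A-exp=-2, loops=2, term = A^-2 * d^1
  state 0011: A-exp=+0, loops=1, term = A^0 * d^0
  state 0100: A-exp=+2, loops=2, term = A^2 * d^1
  state 0101: A-exp=+4, loops=3, term = A^4 * d^2
  state 0110: A-exp=+0, loops=1, term = A^0 * d^0
  state 0111: A-exp=+2, loops=2, term = A^2 * d^1
  state 1000: A-exp=-2, loops=2, term = A^-2 * d^1
  state 1001: A-exp=+0, loops=1, term = A^0 * d^0
  state 1010: A-exp=-4, loops=3, term = A^-4 * d^2
  state 1011: A-exp=-2, loops=2, term = A^-2 * d^1
  state 1100: A-exp=+0, loops=1, term = A^0 * d^0
  state 1101: A-exp=+2, loops=2, term = A^2 * d^1
  state 1110: A-exp=-2, loops=2, term = A^-2 * d^1
  state 1111: A-exp=+0, loops=1, term = A^0 * d^0
Collect the terms by A-exponent (count of states per loop number):
Powers of d = -A^2 - A^-2: d^2 = A^4 + 2 + A^-4.
  A^4 * (d^2) = A^8 + 2*A^4 + 1
  A^2 * (4*d) = -4*A^4 - 4
  A^0 * (5 + d^2) = A^4 + 7 + A^-4
  A^-2 * (4*d) = -4 - 4*A^-4
  A^-4 * (d^2) = 1 + 2*A^-4 + A^-8
Summing the groups: <K> = A^8 - A^4 + 1 - A^-4 + A^-8

Answer: A^8 - A^4 + 1 - A^-4 + A^-8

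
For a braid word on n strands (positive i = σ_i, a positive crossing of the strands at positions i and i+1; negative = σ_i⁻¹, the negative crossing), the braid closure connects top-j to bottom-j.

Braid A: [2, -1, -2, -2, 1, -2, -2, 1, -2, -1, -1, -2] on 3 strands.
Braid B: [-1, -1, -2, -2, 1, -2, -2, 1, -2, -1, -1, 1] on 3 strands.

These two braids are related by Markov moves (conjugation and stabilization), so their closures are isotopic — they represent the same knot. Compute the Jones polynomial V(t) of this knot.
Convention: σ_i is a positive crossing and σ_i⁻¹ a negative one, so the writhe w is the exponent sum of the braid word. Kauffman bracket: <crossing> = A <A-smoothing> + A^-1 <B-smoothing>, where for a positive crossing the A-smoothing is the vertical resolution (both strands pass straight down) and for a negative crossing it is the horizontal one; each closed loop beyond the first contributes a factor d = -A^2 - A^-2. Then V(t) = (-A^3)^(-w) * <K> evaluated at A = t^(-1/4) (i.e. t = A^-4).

2*t^-2 - 3*t^-3 + 6*t^-4 - 7*t^-5 + 7*t^-6 - 7*t^-7 + 5*t^-8 - 3*t^-9 + t^-10

Derivation:
Markov-equivalent braids have isotopic closures, hence identical knot invariants. Strip the Markov moves from each word to reach a common short braid β, then compute V(t) once on β.
Braid A: s2 s1^-1 s2^-1 s2^-1 s1 s2^-1 s2^-1 s1 s2^-1 s1^-1 s1^-1 s2^-1 on 3 strands reduces by inverse Markov moves (closure unchanged at each step):
  Deconjugate: the word is γ·β·γ⁻¹ with γ = s2 (prefix) and γ⁻¹ = s2^-1 (suffix); strip both.
Reduced to β = s1^-1 s2^-1 s2^-1 s1 s2^-1 s2^-1 s1 s2^-1 s1^-1 s1^-1 on 3 strands, 10 crossings.
Braid B: s1^-1 s1^-1 s2^-1 s2^-1 s1 s2^-1 s2^-1 s1 s2^-1 s1^-1 s1^-1 s1 on 3 strands reduces by inverse Markov moves (closure unchanged at each step):
  Deconjugate: the word is γ·β·γ⁻¹ with γ = s1^-1 (prefix) and γ⁻¹ = s1 (suffix); strip both.
Reduced to β = s1^-1 s2^-1 s2^-1 s1 s2^-1 s2^-1 s1 s2^-1 s1^-1 s1^-1 on 3 strands, 10 crossings.
Both give the same β = s1^-1 s2^-1 s2^-1 s1 s2^-1 s2^-1 s1 s2^-1 s1^-1 s1^-1 on 3 strands, so one state sum suffices:
Braid: s1^-1 s2^-1 s2^-1 s1 s2^-1 s2^-1 s1 s2^-1 s1^-1 s1^-1 on 3 strands, 10 crossings.
Writhe w = (#positive) - (#negative) = 2 - 8 = -6.
State-sum expansion of <K>. There are 2^10 = 1024 states.
For each crossing: s=0 is the vertical smoothing, s=1 horizontal. Crossing k contributes A^(sign_k * (1 - 2*s_k)); loop factor d = -A^2 - A^-2.
Tabulate the states by total A-exponent and number of loops L (A-exp: L × count):
  A^10: L=7 ×1
  A^8: L=6 ×10
  A^6: L=5 ×44, L=7 ×1
  A^4: L=4 ×110, L=6 ×10
  A^2: L=3 ×166, L=5 ×44
  A^0: L=2 ×144, L=4 ×106, L=6 ×2
  A^-2: L=1 ×57, L=3 ×140, L=5 ×13
  A^-4: L=2 ×91, L=4 ×28, L=6 ×1
  A^-6: L=1 ×16, L=3 ×26, L=5 ×3
  A^-8: L=2 ×7, L=4 ×3
  A^-10: L=3 ×1
Each group contributes A^e * Σ count * d^(L-1):
Powers of d = -A^2 - A^-2: d^2 = A^4 + 2 + A^-4; d^3 = -A^6 - 3*A^2 - 3*A^-2 - A^-6; d^4 = A^8 + 4*A^4 + 6 + 4*A^-4 + A^-8; d^5 = -A^10 - 5*A^6 - 10*A^2 - 10*A^-2 - 5*A^-6 - A^-10; d^6 = A^12 + 6*A^8 + 15*A^4 + 20 + 15*A^-4 + 6*A^-8 + A^-12.
  A^10 * (d^6) = A^22 + 6*A^18 + 15*A^14 + 20*A^10 + 15*A^6 + 6*A^2 + A^-2
  A^8 * (10*d^5) = -10*A^18 - 50*A^14 - 100*A^10 - 100*A^6 - 50*A^2 - 10*A^-2
  A^6 * (44*d^4 + d^6) = A^18 + 50*A^14 + 191*A^10 + 284*A^6 + 191*A^2 + 50*A^-2 + A^-6
  A^4 * (110*d^3 + 10*d^5) = -10*A^14 - 160*A^10 - 430*A^6 - 430*A^2 - 160*A^-2 - 10*A^-6
  A^2 * (166*d^2 + 44*d^4) = 44*A^10 + 342*A^6 + 596*A^2 + 342*A^-2 + 44*A^-6
  A^0 * (144*d + 106*d^3 + 2*d^5) = -2*A^10 - 116*A^6 - 482*A^2 - 482*A^-2 - 116*A^-6 - 2*A^-10
  A^-2 * (57 + 140*d^2 + 13*d^4) = 13*A^6 + 192*A^2 + 415*A^-2 + 192*A^-6 + 13*A^-10
  A^-4 * (91*d + 28*d^3 + d^5) = -A^6 - 33*A^2 - 185*A^-2 - 185*A^-6 - 33*A^-10 - A^-14
  A^-6 * (16 + 26*d^2 + 3*d^4) = 3*A^2 + 38*A^-2 + 86*A^-6 + 38*A^-10 + 3*A^-14
  A^-8 * (7*d + 3*d^3) = -3*A^-2 - 16*A^-6 - 16*A^-10 - 3*A^-14
  A^-10 * (d^2) = A^-6 + 2*A^-10 + A^-14
Summing the groups: <K> = A^22 - 3*A^18 + 5*A^14 - 7*A^10 + 7*A^6 - 7*A^2 + 6*A^-2 - 3*A^-6 + 2*A^-10
Normalise by the writhe: (-A^3)^(-w) = (-A^3)^(6) = A^18, so f(A) = A^18 * <K> = A^40 - 3*A^36 + 5*A^32 - 7*A^28 + 7*A^24 - 7*A^20 + 6*A^16 - 3*A^12 + 2*A^8.
Substitute A = t^(-1/4), i.e. A^e → t^(-e/4): V(t) = 2*t^-2 - 3*t^-3 + 6*t^-4 - 7*t^-5 + 7*t^-6 - 7*t^-7 + 5*t^-8 - 3*t^-9 + t^-10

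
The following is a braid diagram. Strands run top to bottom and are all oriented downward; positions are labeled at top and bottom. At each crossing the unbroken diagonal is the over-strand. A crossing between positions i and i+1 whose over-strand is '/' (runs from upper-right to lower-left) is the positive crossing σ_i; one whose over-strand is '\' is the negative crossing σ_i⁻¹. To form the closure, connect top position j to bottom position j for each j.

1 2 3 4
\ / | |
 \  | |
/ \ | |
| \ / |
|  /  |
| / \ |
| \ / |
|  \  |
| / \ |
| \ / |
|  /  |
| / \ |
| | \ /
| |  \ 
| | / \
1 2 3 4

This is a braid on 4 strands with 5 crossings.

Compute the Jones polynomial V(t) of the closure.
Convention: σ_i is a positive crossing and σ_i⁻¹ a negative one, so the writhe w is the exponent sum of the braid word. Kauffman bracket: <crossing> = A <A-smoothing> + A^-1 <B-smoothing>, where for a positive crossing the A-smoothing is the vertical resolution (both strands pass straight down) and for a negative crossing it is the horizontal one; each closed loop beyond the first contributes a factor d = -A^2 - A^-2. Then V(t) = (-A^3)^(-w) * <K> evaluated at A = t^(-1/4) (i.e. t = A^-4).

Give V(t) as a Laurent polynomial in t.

Reading the diagram top to bottom ('/'-over between positions i,i+1 = s_i, '\'-over = s_i^-1): braid word = s1^-1 s2 s2^-1 s2 s3^-1.
First cancel adjacent σ_i σ_i⁻¹ pairs (Reidemeister II — same braid, same closure): s1^-1 s2 s2^-1 s2 s3^-1 → s1^-1 s2 s3^-1.
Braid: s1^-1 s2 s3^-1 on 4 strands, 3 crossings.
Writhe w = (#positive) - (#negative) = 1 - 2 = -1.
Enumerate smoothing states for the bracket polynomial. There are 2^3 = 8 states.
Smooth each crossing (0=||, 1=⌣⌢); contribution A^(Σ sign_k(1-2s_k)) * d^(L-1).
  state 000: A-exp=-1, loops=4, term = A^-1 * d^3
  state 001: A-exp=+1, loops=3, term = A^1 * d^2
  state 010: A-exp=-3, loops=3, term = A^-3 * d^2
  state 011: A-exp=-1, loops=2, term = A^-1 * d^1
  state 100: A-exp=+1, loops=3, term = A^1 * d^2
  state 101: A-exp=+3, loops=2, term = A^3 * d^1
  state 110: A-exp=-1, loops=2, term = A^-1 * d^1
  state 111: A-exp=+1, loops=1, term = A^1 * d^0
Collect the terms by A-exponent (count of states per loop number):
Powers of d = -A^2 - A^-2: d^2 = A^4 + 2 + A^-4; d^3 = -A^6 - 3*A^2 - 3*A^-2 - A^-6.
  A^3 * (d) = -A^5 - A
  A^1 * (1 + 2*d^2) = 2*A^5 + 5*A + 2*A^-3
  A^-1 * (2*d + d^3) = -A^5 - 5*A - 5*A^-3 - A^-7
  A^-3 * (d^2) = A + 2*A^-3 + A^-7
Summing the groups: <K> = -A^-3
Normalise by the writhe: (-A^3)^(-w) = (-A^3)^(1) = -A^3, so f(A) = -A^3 * <K> = 1.
Substitute A = t^(-1/4), i.e. A^e → t^(-e/4): V(t) = 1

Answer: 1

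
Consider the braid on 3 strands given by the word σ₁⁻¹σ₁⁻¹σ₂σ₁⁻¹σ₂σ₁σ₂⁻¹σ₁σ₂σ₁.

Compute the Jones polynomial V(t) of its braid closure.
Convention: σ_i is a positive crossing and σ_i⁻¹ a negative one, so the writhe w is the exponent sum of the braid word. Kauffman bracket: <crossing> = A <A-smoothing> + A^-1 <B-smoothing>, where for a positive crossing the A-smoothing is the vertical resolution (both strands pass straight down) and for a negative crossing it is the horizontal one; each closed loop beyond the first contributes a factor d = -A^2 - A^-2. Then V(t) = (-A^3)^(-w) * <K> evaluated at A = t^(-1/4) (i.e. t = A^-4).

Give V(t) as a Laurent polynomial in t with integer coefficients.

The presented braid s1^-1 s1^-1 s2 s1^-1 s2 s1 s2^-1 s1 s2 s1 on 3 strands reduces by inverse Markov moves (closure unchanged at each step):
  Deconjugate: the word is γ·β·γ⁻¹ with γ = s1^-1 (prefix) and γ⁻¹ = s1 (suffix); strip both.
Reduced to β = s1^-1 s2 s1^-1 s2 s1 s2^-1 s1 s2 on 3 strands, 8 crossings.
Compute on β:
Braid: s1^-1 s2 s1^-1 s2 s1 s2^-1 s1 s2 on 3 strands, 8 crossings.
Writhe w = (#positive) - (#negative) = 5 - 3 = 2.
Enumerate smoothing states for the bracket polynomial. There are 2^8 = 256 states.
Each crossing splits two ways (0=vertical, 1=horizontal). The state's weight is A^(#A-smoothings - #B-smoothings) * d^(loops - 1).
Tabulate the states by total A-exponent and number of loops L (A-exp: L × count):
  A^8: L=2 ×1
  A^6: L=1 ×3, L=3 ×5
  A^4: L=2 ×22, L=4 ×6
  A^2: L=1 ×18, L=3 ×37, L=5 ×1
  A^0: L=2 ×58, L=4 ×12
  A^-2: L=1 ×24, L=3 ×31, L=5 ×1
  A^-4: L=2 ×23, L=4 ×5
  A^-6: L=3 ×8
  A^-8: L=4 ×1
Each group contributes A^e * Σ count * d^(L-1):
Powers of d = -A^2 - A^-2: d^2 = A^4 + 2 + A^-4; d^3 = -A^6 - 3*A^2 - 3*A^-2 - A^-6; d^4 = A^8 + 4*A^4 + 6 + 4*A^-4 + A^-8.
  A^8 * (d) = -A^10 - A^6
  A^6 * (3 + 5*d^2) = 5*A^10 + 13*A^6 + 5*A^2
  A^4 * (22*d + 6*d^3) = -6*A^10 - 40*A^6 - 40*A^2 - 6*A^-2
  A^2 * (18 + 37*d^2 + d^4) = A^10 + 41*A^6 + 98*A^2 + 41*A^-2 + A^-6
  A^0 * (58*d + 12*d^3) = -12*A^6 - 94*A^2 - 94*A^-2 - 12*A^-6
  A^-2 * (24 + 31*d^2 + d^4) = A^6 + 35*A^2 + 92*A^-2 + 35*A^-6 + A^-10
  A^-4 * (23*d + 5*d^3) = -5*A^2 - 38*A^-2 - 38*A^-6 - 5*A^-10
  A^-6 * (8*d^2) = 8*A^-2 + 16*A^-6 + 8*A^-10
  A^-8 * (d^3) = -A^-2 - 3*A^-6 - 3*A^-10 - A^-14
Summing the groups: <K> = -A^10 + 2*A^6 - A^2 + 2*A^-2 - A^-6 + A^-10 - A^-14
Normalise by the writhe: (-A^3)^(-w) = (-A^3)^(-2) = A^-6, so f(A) = A^-6 * <K> = -A^4 + 2 - A^-4 + 2*A^-8 - A^-12 + A^-16 - A^-20.
Substitute A = t^(-1/4), i.e. A^e → t^(-e/4): V(t) = -t^5 + t^4 - t^3 + 2*t^2 - t + 2 - t^-1

Answer: -t^5 + t^4 - t^3 + 2*t^2 - t + 2 - t^-1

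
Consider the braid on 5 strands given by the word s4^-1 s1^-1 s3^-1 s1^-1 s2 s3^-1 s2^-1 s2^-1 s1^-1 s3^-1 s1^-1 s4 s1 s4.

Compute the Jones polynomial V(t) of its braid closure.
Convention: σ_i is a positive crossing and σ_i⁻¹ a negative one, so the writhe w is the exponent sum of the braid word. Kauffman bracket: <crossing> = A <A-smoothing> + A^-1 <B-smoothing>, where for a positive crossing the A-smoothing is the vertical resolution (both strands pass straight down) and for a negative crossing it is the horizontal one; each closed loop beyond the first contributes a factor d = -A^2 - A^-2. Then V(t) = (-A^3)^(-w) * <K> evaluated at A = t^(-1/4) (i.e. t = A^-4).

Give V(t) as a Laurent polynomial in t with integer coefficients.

t^-2 - t^-3 + 3*t^-4 - 3*t^-5 + 4*t^-6 - 4*t^-7 + 2*t^-8 - 2*t^-9 + t^-10

Derivation:
The presented braid s4^-1 s1^-1 s3^-1 s1^-1 s2 s3^-1 s2^-1 s2^-1 s1^-1 s3^-1 s1^-1 s4 s1 s4 on 5 strands reduces by inverse Markov moves (closure unchanged at each step):
  Deconjugate: the word is γ·β·γ⁻¹ with γ = s4^-1 s1^-1 (prefix) and γ⁻¹ = s1 s4 (suffix); strip both.
  Destabilize: the word has the form β·s4 where s4 occurs only as the final letter (β ∈ B_4); drop it and the last strand → 4 strands.
Reduced to β = s3^-1 s1^-1 s2 s3^-1 s2^-1 s2^-1 s1^-1 s3^-1 s1^-1 on 4 strands, 9 crossings.
Compute on β:
Braid: s3^-1 s1^-1 s2 s3^-1 s2^-1 s2^-1 s1^-1 s3^-1 s1^-1 on 4 strands, 9 crossings.
Writhe w = (#positive) - (#negative) = 1 - 8 = -7.
Computing the Kauffman bracket via state sum. There are 2^9 = 512 states.
Each crossing splits two ways (0=vertical, 1=horizontal). The state's weight is A^(#A-smoothings - #B-smoothings) * d^(loops - 1).
Tabulate the states by total A-exponent and number of loops L (A-exp: L × count):
  A^9: L=6 ×1
  A^7: L=5 ×9
  A^5: L=4 ×34, L=6 ×2
  A^3: L=3 ×67, L=5 ×17
  A^1: L=2 ×69, L=4 ×56, L=6 ×1
  A^-1: L=1 ×30, L=3 ×88, L=5 ×8
  A^-3: L=2 ×61, L=4 ×23
  A^-5: L=1 ×9, L=3 ×26, L=5 ×1
  A^-7: L=2 ×6, L=4 ×3
  A^-9: L=3 ×1
Each group contributes A^e * Σ count * d^(L-1):
Powers of d = -A^2 - A^-2: d^2 = A^4 + 2 + A^-4; d^3 = -A^6 - 3*A^2 - 3*A^-2 - A^-6; d^4 = A^8 + 4*A^4 + 6 + 4*A^-4 + A^-8; d^5 = -A^10 - 5*A^6 - 10*A^2 - 10*A^-2 - 5*A^-6 - A^-10.
  A^9 * (d^5) = -A^19 - 5*A^15 - 10*A^11 - 10*A^7 - 5*A^3 - A^-1
  A^7 * (9*d^4) = 9*A^15 + 36*A^11 + 54*A^7 + 36*A^3 + 9*A^-1
  A^5 * (34*d^3 + 2*d^5) = -2*A^15 - 44*A^11 - 122*A^7 - 122*A^3 - 44*A^-1 - 2*A^-5
  A^3 * (67*d^2 + 17*d^4) = 17*A^11 + 135*A^7 + 236*A^3 + 135*A^-1 + 17*A^-5
  A^1 * (69*d + 56*d^3 + d^5) = -A^11 - 61*A^7 - 247*A^3 - 247*A^-1 - 61*A^-5 - A^-9
  A^-1 * (30 + 88*d^2 + 8*d^4) = 8*A^7 + 120*A^3 + 254*A^-1 + 120*A^-5 + 8*A^-9
  A^-3 * (61*d + 23*d^3) = -23*A^3 - 130*A^-1 - 130*A^-5 - 23*A^-9
  A^-5 * (9 + 26*d^2 + d^4) = A^3 + 30*A^-1 + 67*A^-5 + 30*A^-9 + A^-13
  A^-7 * (6*d + 3*d^3) = -3*A^-1 - 15*A^-5 - 15*A^-9 - 3*A^-13
  A^-9 * (d^2) = A^-5 + 2*A^-9 + A^-13
Summing the groups: <K> = -A^19 + 2*A^15 - 2*A^11 + 4*A^7 - 4*A^3 + 3*A^-1 - 3*A^-5 + A^-9 - A^-13
Normalise by the writhe: (-A^3)^(-w) = (-A^3)^(7) = -A^21, so f(A) = -A^21 * <K> = A^40 - 2*A^36 + 2*A^32 - 4*A^28 + 4*A^24 - 3*A^20 + 3*A^16 - A^12 + A^8.
Substitute A = t^(-1/4), i.e. A^e → t^(-e/4): V(t) = t^-2 - t^-3 + 3*t^-4 - 3*t^-5 + 4*t^-6 - 4*t^-7 + 2*t^-8 - 2*t^-9 + t^-10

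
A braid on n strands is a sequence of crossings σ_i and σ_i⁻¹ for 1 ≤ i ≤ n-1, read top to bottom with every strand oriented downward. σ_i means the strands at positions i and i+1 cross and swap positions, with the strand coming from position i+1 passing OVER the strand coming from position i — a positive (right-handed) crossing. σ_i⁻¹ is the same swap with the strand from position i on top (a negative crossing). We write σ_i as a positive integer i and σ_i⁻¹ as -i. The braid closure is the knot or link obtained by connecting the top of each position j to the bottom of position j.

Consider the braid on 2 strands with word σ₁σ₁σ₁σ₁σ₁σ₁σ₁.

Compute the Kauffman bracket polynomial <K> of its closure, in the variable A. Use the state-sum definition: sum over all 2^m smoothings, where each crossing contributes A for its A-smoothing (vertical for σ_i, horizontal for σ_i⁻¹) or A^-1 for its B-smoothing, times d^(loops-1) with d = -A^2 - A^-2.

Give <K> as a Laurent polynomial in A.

-A^9 - A + A^-3 - A^-7 + A^-11 - A^-15 + A^-19

Derivation:
Braid: s1 s1 s1 s1 s1 s1 s1 on 2 strands, 7 crossings.
Writhe w = (#positive) - (#negative) = 7 - 0 = 7.
Computing the Kauffman bracket via state sum. There are 2^7 = 128 states.
For each crossing: s=0 is the vertical smoothing, s=1 horizontal. Crossing k contributes A^(sign_k * (1 - 2*s_k)); loop factor d = -A^2 - A^-2.
Tabulate the states by total A-exponent and number of loops L (A-exp: L × count):
  A^7: L=2 ×1
  A^5: L=1 ×7
  A^3: L=2 ×21
  A^1: L=3 ×35
  A^-1: L=4 ×35
  A^-3: L=5 ×21
  A^-5: L=6 ×7
  A^-7: L=7 ×1
Each group contributes A^e * Σ count * d^(L-1):
Powers of d = -A^2 - A^-2: d^2 = A^4 + 2 + A^-4; d^3 = -A^6 - 3*A^2 - 3*A^-2 - A^-6; d^4 = A^8 + 4*A^4 + 6 + 4*A^-4 + A^-8; d^5 = -A^10 - 5*A^6 - 10*A^2 - 10*A^-2 - 5*A^-6 - A^-10; d^6 = A^12 + 6*A^8 + 15*A^4 + 20 + 15*A^-4 + 6*A^-8 + A^-12.
  A^7 * (d) = -A^9 - A^5
  A^5 * (7) = 7*A^5
  A^3 * (21*d) = -21*A^5 - 21*A
  A^1 * (35*d^2) = 35*A^5 + 70*A + 35*A^-3
  A^-1 * (35*d^3) = -35*A^5 - 105*A - 105*A^-3 - 35*A^-7
  A^-3 * (21*d^4) = 21*A^5 + 84*A + 126*A^-3 + 84*A^-7 + 21*A^-11
  A^-5 * (7*d^5) = -7*A^5 - 35*A - 70*A^-3 - 70*A^-7 - 35*A^-11 - 7*A^-15
  A^-7 * (d^6) = A^5 + 6*A + 15*A^-3 + 20*A^-7 + 15*A^-11 + 6*A^-15 + A^-19
Summing the groups: <K> = -A^9 - A + A^-3 - A^-7 + A^-11 - A^-15 + A^-19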